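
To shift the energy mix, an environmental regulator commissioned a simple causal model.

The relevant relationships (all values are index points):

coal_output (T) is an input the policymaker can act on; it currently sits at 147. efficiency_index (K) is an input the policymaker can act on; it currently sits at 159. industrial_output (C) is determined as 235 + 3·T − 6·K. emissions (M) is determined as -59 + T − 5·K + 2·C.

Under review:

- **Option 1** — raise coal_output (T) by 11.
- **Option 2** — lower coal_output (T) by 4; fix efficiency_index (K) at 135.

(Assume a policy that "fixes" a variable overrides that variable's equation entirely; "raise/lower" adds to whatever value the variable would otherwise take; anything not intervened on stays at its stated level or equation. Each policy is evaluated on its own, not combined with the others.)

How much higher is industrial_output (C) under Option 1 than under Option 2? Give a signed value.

-99

Option 1 (T + 11):
  T = 147 + 11 = 158
  K = 159
  C = 235 + 3·158 − 6·159 = -245
Option 2 (T − 4, K := 135):
  T = 147 − 4 = 143
  K = 135
  C = 235 + 3·143 − 6·135 = -146
C: -245 − (-146) = -99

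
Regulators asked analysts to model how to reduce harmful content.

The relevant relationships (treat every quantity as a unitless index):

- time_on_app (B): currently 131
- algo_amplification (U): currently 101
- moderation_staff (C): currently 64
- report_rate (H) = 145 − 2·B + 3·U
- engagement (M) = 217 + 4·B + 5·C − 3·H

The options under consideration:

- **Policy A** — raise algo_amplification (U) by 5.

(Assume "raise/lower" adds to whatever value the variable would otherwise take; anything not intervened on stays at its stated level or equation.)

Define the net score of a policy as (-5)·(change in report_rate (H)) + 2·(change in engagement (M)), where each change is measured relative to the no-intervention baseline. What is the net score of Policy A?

-165

Baseline:
  B = 131
  U = 101
  C = 64
  H = 145 − 2·131 + 3·101 = 186
  M = 217 + 4·131 + 5·64 − 3·186 = 503
Policy A (U + 5):
  B = 131
  U = 101 + 5 = 106
  C = 64
  H = 145 − 2·131 + 3·106 = 201
  M = 217 + 4·131 + 5·64 − 3·201 = 458
ΔH = 201 − 186 = 15; ΔM = 458 − 503 = -45
Score = (-5)·15 + 2·(-45) = -165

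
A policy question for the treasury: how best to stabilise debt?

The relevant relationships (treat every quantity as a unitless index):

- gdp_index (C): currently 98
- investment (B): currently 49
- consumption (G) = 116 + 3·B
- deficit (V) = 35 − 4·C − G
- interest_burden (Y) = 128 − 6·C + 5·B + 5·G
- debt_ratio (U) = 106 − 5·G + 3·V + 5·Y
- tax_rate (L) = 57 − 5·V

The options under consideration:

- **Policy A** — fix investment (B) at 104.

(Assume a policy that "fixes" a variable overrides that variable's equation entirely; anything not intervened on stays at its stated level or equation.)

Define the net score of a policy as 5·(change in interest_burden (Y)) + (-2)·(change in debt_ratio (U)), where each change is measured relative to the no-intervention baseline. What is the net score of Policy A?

Baseline:
  C = 98
  B = 49
  G = 116 + 3·49 = 263
  V = 35 − 4·98 − 263 = -620
  Y = 128 − 6·98 + 5·49 + 5·263 = 1100
  U = 106 − 5·263 + 3·(-620) + 5·1100 = 2431
Policy A (B := 104):
  C = 98
  B = 104
  G = 116 + 3·104 = 428
  V = 35 − 4·98 − 428 = -785
  Y = 128 − 6·98 + 5·104 + 5·428 = 2200
  U = 106 − 5·428 + 3·(-785) + 5·2200 = 6611
ΔY = 2200 − 1100 = 1100; ΔU = 6611 − 2431 = 4180
Score = 5·1100 + (-2)·4180 = -2860

-2860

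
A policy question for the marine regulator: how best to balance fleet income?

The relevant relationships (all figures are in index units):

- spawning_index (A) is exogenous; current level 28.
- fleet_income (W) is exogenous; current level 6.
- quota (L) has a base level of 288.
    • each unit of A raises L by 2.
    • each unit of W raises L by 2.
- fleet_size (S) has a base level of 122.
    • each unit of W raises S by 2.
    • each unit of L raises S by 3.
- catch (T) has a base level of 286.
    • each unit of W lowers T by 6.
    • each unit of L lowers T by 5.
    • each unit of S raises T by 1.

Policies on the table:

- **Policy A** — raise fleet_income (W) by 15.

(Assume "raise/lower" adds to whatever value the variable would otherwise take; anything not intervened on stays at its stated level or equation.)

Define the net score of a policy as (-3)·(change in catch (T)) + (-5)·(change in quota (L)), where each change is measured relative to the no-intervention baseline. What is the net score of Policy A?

210

Baseline:
  A = 28
  W = 6
  L = 288 + 2·28 + 2·6 = 356
  S = 122 + 2·6 + 3·356 = 1202
  T = 286 − 6·6 − 5·356 + 1202 = -328
Policy A (W + 15):
  A = 28
  W = 6 + 15 = 21
  L = 288 + 2·28 + 2·21 = 386
  S = 122 + 2·21 + 3·386 = 1322
  T = 286 − 6·21 − 5·386 + 1322 = -448
ΔT = -448 − (-328) = -120; ΔL = 386 − 356 = 30
Score = (-3)·(-120) + (-5)·30 = 210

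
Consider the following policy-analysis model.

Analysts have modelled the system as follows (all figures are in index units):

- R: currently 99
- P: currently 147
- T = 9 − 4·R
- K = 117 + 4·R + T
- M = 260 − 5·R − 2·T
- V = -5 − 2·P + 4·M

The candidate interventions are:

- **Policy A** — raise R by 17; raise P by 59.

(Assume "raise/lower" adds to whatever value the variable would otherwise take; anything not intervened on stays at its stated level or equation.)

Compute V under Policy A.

1943

Policy A (R + 17, P + 59):
  R = 99 + 17 = 116
  P = 147 + 59 = 206
  T = 9 − 4·116 = -455
  M = 260 − 5·116 − 2·(-455) = 590
  V = -5 − 2·206 + 4·590 = 1943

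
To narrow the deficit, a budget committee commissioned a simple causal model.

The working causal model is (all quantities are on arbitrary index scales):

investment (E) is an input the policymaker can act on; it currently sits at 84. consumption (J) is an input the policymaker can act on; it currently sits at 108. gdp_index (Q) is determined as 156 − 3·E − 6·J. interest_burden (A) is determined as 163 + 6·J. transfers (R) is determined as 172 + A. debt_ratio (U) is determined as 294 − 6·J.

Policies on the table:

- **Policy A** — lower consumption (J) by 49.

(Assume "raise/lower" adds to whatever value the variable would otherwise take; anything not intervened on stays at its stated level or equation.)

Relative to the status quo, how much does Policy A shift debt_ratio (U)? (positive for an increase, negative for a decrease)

Baseline:
  J = 108
  U = 294 − 6·108 = -354
Policy A (J − 49):
  J = 108 − 49 = 59
  U = 294 − 6·59 = -60
Change in U: -60 − (-354) = 294

294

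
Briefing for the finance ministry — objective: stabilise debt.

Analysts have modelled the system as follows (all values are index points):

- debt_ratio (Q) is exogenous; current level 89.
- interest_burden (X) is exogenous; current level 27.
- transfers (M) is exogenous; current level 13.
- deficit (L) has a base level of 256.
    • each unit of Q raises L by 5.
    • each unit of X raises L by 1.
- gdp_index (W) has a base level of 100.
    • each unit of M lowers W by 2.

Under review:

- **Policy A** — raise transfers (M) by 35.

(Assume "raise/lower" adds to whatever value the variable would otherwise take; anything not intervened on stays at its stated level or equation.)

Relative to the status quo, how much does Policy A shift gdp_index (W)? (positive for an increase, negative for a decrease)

-70

Baseline:
  M = 13
  W = 100 − 2·13 = 74
Policy A (M + 35):
  M = 13 + 35 = 48
  W = 100 − 2·48 = 4
Change in W: 4 − 74 = -70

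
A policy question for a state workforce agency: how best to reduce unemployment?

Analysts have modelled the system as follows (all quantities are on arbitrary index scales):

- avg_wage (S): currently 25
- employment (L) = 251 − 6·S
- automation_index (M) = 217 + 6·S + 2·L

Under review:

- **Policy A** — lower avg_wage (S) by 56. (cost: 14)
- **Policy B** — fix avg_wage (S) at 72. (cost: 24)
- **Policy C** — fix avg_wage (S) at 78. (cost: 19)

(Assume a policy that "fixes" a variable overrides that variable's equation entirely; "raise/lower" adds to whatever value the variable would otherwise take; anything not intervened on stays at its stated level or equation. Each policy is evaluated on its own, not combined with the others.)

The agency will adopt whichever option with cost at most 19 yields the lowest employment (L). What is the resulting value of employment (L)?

Policy A (S − 56):
  S = 25 − 56 = -31
  L = 251 − 6·(-31) = 437
Policy C (S := 78):
  S = 78
  L = 251 − 6·78 = -217
Comparing — Policy A: L=437, Policy C: L=-217. Lowest is -217 (Policy C).

-217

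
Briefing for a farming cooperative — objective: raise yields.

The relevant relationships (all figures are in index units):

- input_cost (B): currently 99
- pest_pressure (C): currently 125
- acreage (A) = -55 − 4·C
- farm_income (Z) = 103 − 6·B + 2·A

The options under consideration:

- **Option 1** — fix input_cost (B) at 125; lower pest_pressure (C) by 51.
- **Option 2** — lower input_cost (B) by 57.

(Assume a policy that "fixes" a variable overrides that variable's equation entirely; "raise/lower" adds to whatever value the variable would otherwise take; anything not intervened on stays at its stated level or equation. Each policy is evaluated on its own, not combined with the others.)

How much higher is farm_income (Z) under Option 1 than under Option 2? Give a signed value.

-90

Option 1 (B := 125, C − 51):
  B = 125
  C = 125 − 51 = 74
  A = -55 − 4·74 = -351
  Z = 103 − 6·125 + 2·(-351) = -1349
Option 2 (B − 57):
  B = 99 − 57 = 42
  C = 125
  A = -55 − 4·125 = -555
  Z = 103 − 6·42 + 2·(-555) = -1259
Z: -1349 − (-1259) = -90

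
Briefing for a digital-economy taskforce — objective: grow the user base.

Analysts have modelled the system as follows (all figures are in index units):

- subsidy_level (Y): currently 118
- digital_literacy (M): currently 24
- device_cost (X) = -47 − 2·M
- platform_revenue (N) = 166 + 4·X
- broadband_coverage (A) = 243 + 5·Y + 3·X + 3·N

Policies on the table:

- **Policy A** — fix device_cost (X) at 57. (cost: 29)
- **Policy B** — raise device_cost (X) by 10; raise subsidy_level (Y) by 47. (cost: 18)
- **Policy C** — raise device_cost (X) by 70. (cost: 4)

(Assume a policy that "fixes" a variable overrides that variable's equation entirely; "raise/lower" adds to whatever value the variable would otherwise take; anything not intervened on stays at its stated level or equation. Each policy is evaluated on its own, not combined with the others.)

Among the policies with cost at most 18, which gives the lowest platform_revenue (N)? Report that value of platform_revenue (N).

Policy B (X + 10, Y + 47):
  M = 24
  X = -47 − 2·24 (+10 from intervention) = -85
  N = 166 + 4·(-85) = -174
Policy C (X + 70):
  M = 24
  X = -47 − 2·24 (+70 from intervention) = -25
  N = 166 + 4·(-25) = 66
Comparing — Policy B: N=-174, Policy C: N=66. Lowest is -174 (Policy B).

-174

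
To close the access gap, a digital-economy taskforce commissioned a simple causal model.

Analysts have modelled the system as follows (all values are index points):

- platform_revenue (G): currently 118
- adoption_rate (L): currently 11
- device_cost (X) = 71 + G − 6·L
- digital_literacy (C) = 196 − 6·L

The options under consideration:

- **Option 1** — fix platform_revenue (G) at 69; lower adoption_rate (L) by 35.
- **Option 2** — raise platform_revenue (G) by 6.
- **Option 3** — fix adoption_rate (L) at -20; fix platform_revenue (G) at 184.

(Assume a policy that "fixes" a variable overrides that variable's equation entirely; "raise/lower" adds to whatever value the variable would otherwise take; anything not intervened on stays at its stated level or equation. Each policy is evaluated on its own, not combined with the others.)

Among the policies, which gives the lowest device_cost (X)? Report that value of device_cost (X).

129

Option 1 (G := 69, L − 35):
  G = 69
  L = 11 − 35 = -24
  X = 71 + 69 − 6·(-24) = 284
Option 2 (G + 6):
  G = 118 + 6 = 124
  L = 11
  X = 71 + 124 − 6·11 = 129
Option 3 (L := -20, G := 184):
  G = 184
  L = -20
  X = 71 + 184 − 6·(-20) = 375
Comparing — Option 1: X=284, Option 2: X=129, Option 3: X=375. Lowest is 129 (Option 2).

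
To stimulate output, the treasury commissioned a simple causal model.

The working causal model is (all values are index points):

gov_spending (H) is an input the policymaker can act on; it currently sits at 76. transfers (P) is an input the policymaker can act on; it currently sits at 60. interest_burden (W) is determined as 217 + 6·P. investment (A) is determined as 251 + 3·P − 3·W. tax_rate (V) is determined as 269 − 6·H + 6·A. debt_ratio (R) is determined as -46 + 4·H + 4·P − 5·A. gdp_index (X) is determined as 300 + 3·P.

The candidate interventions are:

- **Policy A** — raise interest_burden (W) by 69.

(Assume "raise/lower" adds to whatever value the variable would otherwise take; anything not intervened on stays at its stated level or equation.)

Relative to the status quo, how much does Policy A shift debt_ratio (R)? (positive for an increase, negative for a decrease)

Baseline:
  H = 76
  P = 60
  W = 217 + 6·60 = 577
  A = 251 + 3·60 − 3·577 = -1300
  R = -46 + 4·76 + 4·60 − 5·(-1300) = 6998
Policy A (W + 69):
  H = 76
  P = 60
  W = 217 + 6·60 (+69 from intervention) = 646
  A = 251 + 3·60 − 3·646 = -1507
  R = -46 + 4·76 + 4·60 − 5·(-1507) = 8033
Change in R: 8033 − 6998 = 1035

1035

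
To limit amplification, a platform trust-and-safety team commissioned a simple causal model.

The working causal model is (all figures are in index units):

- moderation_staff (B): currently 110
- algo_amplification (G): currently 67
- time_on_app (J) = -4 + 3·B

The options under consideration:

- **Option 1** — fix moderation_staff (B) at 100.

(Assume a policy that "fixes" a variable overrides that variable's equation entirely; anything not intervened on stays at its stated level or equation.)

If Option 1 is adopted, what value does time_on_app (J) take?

Option 1 (B := 100):
  B = 100
  J = -4 + 3·100 = 296

296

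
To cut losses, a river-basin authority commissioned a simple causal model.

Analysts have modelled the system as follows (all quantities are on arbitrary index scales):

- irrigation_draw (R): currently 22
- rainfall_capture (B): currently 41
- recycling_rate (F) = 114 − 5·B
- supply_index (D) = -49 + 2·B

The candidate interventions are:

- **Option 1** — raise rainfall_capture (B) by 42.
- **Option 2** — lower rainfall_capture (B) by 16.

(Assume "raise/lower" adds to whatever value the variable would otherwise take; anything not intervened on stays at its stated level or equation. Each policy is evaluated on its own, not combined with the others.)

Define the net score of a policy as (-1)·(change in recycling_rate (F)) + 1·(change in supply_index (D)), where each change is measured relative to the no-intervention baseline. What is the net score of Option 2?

Baseline:
  B = 41
  F = 114 − 5·41 = -91
  D = -49 + 2·41 = 33
Option 2 (B − 16):
  B = 41 − 16 = 25
  F = 114 − 5·25 = -11
  D = -49 + 2·25 = 1
ΔF = -11 − (-91) = 80; ΔD = 1 − 33 = -32
Score = (-1)·80 + 1·(-32) = -112

-112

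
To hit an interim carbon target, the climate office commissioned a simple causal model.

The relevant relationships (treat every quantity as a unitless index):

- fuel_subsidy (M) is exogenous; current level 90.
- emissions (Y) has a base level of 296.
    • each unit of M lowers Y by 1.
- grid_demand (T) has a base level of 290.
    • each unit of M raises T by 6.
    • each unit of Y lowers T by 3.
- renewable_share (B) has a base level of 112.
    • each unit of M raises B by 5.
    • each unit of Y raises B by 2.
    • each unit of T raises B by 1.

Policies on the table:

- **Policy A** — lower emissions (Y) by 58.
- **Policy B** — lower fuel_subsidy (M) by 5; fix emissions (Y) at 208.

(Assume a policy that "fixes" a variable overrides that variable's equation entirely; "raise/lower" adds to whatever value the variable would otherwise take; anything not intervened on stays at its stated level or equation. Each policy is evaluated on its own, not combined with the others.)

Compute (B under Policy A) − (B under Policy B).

Policy A (Y − 58):
  M = 90
  Y = 296 − 90 (−58 from intervention) = 148
  T = 290 + 6·90 − 3·148 = 386
  B = 112 + 5·90 + 2·148 + 386 = 1244
Policy B (M − 5, Y := 208):
  M = 90 − 5 = 85
  Y = 208
  T = 290 + 6·85 − 3·208 = 176
  B = 112 + 5·85 + 2·208 + 176 = 1129
B: 1244 − 1129 = 115

115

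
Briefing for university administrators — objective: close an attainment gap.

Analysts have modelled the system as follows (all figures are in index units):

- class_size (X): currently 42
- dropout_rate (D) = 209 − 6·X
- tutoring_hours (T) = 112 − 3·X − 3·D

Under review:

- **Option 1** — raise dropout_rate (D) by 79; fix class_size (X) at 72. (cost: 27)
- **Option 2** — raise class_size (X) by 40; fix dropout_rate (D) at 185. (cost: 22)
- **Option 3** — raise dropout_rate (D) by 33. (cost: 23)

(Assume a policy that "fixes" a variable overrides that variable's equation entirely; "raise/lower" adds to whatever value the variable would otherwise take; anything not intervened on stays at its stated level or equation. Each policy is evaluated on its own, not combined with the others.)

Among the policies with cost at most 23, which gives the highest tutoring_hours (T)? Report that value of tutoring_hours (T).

Option 2 (X + 40, D := 185):
  X = 42 + 40 = 82
  D = 185
  T = 112 − 3·82 − 3·185 = -689
Option 3 (D + 33):
  X = 42
  D = 209 − 6·42 (+33 from intervention) = -10
  T = 112 − 3·42 − 3·(-10) = 16
Comparing — Option 2: T=-689, Option 3: T=16. Highest is 16 (Option 3).

16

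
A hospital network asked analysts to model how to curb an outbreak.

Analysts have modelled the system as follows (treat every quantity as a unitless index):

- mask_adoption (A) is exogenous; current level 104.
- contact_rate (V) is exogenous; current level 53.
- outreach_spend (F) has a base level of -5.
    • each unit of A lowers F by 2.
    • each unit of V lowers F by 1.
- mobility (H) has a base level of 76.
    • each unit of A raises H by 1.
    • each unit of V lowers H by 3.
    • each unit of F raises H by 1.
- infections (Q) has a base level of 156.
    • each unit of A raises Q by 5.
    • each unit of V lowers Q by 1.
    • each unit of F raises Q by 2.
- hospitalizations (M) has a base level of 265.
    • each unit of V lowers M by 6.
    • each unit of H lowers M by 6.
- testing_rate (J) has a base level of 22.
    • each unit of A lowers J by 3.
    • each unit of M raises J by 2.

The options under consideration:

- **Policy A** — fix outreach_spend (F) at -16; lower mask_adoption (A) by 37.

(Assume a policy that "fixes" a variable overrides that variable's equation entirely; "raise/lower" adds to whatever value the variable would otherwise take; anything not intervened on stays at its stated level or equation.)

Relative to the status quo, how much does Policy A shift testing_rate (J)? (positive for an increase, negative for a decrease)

-2445

Baseline:
  A = 104
  V = 53
  F = -5 − 2·104 − 53 = -266
  H = 76 + 104 − 3·53 + (-266) = -245
  M = 265 − 6·53 − 6·(-245) = 1417
  J = 22 − 3·104 + 2·1417 = 2544
Policy A (F := -16, A − 37):
  A = 104 − 37 = 67
  V = 53
  F = -16
  H = 76 + 67 − 3·53 + (-16) = -32
  M = 265 − 6·53 − 6·(-32) = 139
  J = 22 − 3·67 + 2·139 = 99
Change in J: 99 − 2544 = -2445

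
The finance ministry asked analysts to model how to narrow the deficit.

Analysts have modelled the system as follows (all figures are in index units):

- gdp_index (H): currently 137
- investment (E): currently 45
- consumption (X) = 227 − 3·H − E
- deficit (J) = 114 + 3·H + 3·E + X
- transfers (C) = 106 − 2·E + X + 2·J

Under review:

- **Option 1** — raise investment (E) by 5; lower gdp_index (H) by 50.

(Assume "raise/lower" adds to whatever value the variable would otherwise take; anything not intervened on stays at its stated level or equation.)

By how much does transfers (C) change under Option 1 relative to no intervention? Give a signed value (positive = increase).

155

Baseline:
  H = 137
  E = 45
  X = 227 − 3·137 − 45 = -229
  J = 114 + 3·137 + 3·45 + (-229) = 431
  C = 106 − 2·45 + (-229) + 2·431 = 649
Option 1 (E + 5, H − 50):
  H = 137 − 50 = 87
  E = 45 + 5 = 50
  X = 227 − 3·87 − 50 = -84
  J = 114 + 3·87 + 3·50 + (-84) = 441
  C = 106 − 2·50 + (-84) + 2·441 = 804
Change in C: 804 − 649 = 155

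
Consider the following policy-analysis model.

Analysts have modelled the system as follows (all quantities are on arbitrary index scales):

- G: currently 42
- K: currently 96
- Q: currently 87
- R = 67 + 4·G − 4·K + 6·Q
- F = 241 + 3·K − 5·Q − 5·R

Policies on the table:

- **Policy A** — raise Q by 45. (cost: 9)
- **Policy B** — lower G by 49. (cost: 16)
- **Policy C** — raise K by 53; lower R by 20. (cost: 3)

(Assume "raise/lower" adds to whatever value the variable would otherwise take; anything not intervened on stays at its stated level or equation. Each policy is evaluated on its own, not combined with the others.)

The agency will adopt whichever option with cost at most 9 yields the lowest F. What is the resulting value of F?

Policy A (Q + 45):
  G = 42
  K = 96
  Q = 87 + 45 = 132
  R = 67 + 4·42 − 4·96 + 6·132 = 643
  F = 241 + 3·96 − 5·132 − 5·643 = -3346
Policy C (K + 53, R − 20):
  G = 42
  K = 96 + 53 = 149
  Q = 87
  R = 67 + 4·42 − 4·149 + 6·87 (−20 from intervention) = 141
  F = 241 + 3·149 − 5·87 − 5·141 = -452
Comparing — Policy A: F=-3346, Policy C: F=-452. Lowest is -3346 (Policy A).

-3346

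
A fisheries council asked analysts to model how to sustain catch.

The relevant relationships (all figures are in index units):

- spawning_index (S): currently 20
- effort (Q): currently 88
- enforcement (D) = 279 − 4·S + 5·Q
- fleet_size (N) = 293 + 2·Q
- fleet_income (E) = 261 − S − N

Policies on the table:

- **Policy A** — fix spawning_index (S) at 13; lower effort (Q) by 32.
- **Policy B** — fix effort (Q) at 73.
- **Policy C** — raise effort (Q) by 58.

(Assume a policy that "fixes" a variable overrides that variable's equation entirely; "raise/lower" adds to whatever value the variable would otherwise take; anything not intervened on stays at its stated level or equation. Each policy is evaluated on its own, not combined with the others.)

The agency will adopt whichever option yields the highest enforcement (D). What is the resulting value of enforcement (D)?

929

Policy A (S := 13, Q − 32):
  S = 13
  Q = 88 − 32 = 56
  D = 279 − 4·13 + 5·56 = 507
Policy B (Q := 73):
  S = 20
  Q = 73
  D = 279 − 4·20 + 5·73 = 564
Policy C (Q + 58):
  S = 20
  Q = 88 + 58 = 146
  D = 279 − 4·20 + 5·146 = 929
Comparing — Policy A: D=507, Policy B: D=564, Policy C: D=929. Highest is 929 (Policy C).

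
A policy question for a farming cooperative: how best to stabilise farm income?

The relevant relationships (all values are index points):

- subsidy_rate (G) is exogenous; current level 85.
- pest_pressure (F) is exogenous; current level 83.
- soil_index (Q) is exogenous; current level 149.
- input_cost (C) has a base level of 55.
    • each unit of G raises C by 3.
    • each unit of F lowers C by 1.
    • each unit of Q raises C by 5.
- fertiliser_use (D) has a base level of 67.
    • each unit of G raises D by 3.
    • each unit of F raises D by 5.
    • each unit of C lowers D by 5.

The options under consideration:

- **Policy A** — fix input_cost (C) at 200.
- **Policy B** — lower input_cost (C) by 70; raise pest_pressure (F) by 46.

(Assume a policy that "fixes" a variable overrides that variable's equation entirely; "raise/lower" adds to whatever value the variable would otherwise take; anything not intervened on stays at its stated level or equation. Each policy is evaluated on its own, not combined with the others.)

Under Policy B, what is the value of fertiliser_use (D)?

Policy B (C − 70, F + 46):
  G = 85
  F = 83 + 46 = 129
  Q = 149
  C = 55 + 3·85 − 129 + 5·149 (−70 from intervention) = 856
  D = 67 + 3·85 + 5·129 − 5·856 = -3313

-3313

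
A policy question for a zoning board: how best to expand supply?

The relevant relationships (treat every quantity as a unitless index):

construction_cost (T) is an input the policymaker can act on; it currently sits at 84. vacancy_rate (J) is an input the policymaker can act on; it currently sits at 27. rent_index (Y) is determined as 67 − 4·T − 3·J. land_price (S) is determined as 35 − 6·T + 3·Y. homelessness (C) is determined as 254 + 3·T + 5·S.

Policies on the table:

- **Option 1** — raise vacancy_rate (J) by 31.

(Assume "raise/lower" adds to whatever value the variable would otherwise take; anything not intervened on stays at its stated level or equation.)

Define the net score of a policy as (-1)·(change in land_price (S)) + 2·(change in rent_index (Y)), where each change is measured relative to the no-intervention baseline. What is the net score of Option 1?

93

Baseline:
  T = 84
  J = 27
  Y = 67 − 4·84 − 3·27 = -350
  S = 35 − 6·84 + 3·(-350) = -1519
Option 1 (J + 31):
  T = 84
  J = 27 + 31 = 58
  Y = 67 − 4·84 − 3·58 = -443
  S = 35 − 6·84 + 3·(-443) = -1798
ΔS = -1798 − (-1519) = -279; ΔY = -443 − (-350) = -93
Score = (-1)·(-279) + 2·(-93) = 93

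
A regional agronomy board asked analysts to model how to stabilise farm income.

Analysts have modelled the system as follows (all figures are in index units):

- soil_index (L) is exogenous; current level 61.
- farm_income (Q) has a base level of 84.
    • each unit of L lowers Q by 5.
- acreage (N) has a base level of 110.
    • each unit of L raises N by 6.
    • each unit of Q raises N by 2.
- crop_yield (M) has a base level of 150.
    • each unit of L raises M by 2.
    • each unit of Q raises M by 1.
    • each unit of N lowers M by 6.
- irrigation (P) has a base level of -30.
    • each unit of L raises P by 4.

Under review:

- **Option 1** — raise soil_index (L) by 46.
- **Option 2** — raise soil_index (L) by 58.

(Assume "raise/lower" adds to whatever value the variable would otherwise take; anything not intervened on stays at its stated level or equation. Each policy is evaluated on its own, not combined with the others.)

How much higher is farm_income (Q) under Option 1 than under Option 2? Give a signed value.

Option 1 (L + 46):
  L = 61 + 46 = 107
  Q = 84 − 5·107 = -451
Option 2 (L + 58):
  L = 61 + 58 = 119
  Q = 84 − 5·119 = -511
Q: -451 − (-511) = 60

60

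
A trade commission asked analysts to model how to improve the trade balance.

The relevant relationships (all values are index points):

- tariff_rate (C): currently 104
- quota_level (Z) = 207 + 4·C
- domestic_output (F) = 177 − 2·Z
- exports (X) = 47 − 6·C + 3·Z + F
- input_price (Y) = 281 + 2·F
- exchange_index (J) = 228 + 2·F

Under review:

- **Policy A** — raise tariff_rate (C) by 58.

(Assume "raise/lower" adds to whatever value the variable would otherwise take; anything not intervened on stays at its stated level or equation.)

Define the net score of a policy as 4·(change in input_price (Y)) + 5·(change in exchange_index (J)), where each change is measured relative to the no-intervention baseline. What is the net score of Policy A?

-8352

Baseline:
  C = 104
  Z = 207 + 4·104 = 623
  F = 177 − 2·623 = -1069
  Y = 281 + 2·(-1069) = -1857
  J = 228 + 2·(-1069) = -1910
Policy A (C + 58):
  C = 104 + 58 = 162
  Z = 207 + 4·162 = 855
  F = 177 − 2·855 = -1533
  Y = 281 + 2·(-1533) = -2785
  J = 228 + 2·(-1533) = -2838
ΔY = -2785 − (-1857) = -928; ΔJ = -2838 − (-1910) = -928
Score = 4·(-928) + 5·(-928) = -8352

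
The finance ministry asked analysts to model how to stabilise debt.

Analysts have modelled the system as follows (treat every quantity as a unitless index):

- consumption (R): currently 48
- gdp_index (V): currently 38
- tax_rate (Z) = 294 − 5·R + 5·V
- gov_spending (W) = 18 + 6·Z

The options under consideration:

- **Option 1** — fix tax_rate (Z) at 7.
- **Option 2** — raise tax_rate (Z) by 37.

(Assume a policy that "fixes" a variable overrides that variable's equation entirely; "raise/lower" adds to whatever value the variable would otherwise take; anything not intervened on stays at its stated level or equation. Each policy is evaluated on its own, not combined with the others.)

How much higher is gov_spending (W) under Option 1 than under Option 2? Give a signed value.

-1644

Option 1 (Z := 7):
  R = 48
  V = 38
  Z = 7
  W = 18 + 6·7 = 60
Option 2 (Z + 37):
  R = 48
  V = 38
  Z = 294 − 5·48 + 5·38 (+37 from intervention) = 281
  W = 18 + 6·281 = 1704
W: 60 − 1704 = -1644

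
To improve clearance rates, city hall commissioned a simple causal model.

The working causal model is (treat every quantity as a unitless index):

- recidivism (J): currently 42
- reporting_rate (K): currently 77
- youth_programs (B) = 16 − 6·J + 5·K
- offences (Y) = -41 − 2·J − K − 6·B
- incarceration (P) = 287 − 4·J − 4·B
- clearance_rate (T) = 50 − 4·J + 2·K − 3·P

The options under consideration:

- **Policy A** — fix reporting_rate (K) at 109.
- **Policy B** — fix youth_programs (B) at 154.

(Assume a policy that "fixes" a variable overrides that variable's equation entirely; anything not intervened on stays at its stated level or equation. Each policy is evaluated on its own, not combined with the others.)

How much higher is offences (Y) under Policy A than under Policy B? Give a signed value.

Policy A (K := 109):
  J = 42
  K = 109
  B = 16 − 6·42 + 5·109 = 309
  Y = -41 − 2·42 − 109 − 6·309 = -2088
Policy B (B := 154):
  J = 42
  K = 77
  B = 154
  Y = -41 − 2·42 − 77 − 6·154 = -1126
Y: -2088 − (-1126) = -962

-962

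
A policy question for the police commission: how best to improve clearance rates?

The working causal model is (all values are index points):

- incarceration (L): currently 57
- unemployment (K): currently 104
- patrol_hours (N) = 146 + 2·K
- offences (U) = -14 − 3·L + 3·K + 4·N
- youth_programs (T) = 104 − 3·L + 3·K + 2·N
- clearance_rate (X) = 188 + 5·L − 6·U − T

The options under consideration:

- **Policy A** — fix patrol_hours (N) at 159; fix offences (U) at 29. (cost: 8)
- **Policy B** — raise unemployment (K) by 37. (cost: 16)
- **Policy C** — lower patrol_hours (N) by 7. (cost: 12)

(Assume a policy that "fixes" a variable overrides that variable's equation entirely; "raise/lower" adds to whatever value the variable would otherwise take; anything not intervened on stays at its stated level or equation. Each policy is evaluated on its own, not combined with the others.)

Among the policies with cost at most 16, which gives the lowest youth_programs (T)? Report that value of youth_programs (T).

Policy A (N := 159, U := 29):
  L = 57
  K = 104
  N = 159
  T = 104 − 3·57 + 3·104 + 2·159 = 563
Policy B (K + 37):
  L = 57
  K = 104 + 37 = 141
  N = 146 + 2·141 = 428
  T = 104 − 3·57 + 3·141 + 2·428 = 1212
Policy C (N − 7):
  L = 57
  K = 104
  N = 146 + 2·104 (−7 from intervention) = 347
  T = 104 − 3·57 + 3·104 + 2·347 = 939
Comparing — Policy A: T=563, Policy B: T=1212, Policy C: T=939. Lowest is 563 (Policy A).

563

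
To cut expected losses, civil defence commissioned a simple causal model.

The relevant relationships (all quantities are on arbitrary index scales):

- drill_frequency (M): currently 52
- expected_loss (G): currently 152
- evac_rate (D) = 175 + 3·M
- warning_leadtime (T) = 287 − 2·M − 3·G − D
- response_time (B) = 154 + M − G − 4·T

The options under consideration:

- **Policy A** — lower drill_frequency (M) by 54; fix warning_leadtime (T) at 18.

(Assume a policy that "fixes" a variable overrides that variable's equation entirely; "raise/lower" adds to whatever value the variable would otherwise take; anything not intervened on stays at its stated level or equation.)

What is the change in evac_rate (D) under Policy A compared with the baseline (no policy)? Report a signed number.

-162

Baseline:
  M = 52
  D = 175 + 3·52 = 331
Policy A (M − 54, T := 18):
  M = 52 − 54 = -2
  D = 175 + 3·(-2) = 169
Change in D: 169 − 331 = -162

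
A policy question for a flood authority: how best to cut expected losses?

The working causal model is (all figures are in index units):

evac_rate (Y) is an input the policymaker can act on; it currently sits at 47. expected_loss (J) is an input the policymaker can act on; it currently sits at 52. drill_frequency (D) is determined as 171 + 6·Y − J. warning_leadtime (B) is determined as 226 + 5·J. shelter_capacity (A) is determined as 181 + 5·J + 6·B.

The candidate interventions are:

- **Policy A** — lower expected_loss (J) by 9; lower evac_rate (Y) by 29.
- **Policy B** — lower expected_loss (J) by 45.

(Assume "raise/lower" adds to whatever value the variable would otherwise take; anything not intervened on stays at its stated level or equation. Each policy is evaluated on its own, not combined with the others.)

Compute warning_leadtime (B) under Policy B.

261

Policy B (J − 45):
  J = 52 − 45 = 7
  B = 226 + 5·7 = 261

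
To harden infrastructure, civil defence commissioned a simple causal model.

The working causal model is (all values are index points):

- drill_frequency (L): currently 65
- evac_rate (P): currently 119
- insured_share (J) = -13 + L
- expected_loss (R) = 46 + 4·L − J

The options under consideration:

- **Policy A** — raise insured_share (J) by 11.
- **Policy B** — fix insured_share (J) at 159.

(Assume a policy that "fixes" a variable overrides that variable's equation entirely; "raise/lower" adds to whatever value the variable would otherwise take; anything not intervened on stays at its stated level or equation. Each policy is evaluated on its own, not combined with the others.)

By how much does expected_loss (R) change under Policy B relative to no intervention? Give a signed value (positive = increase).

-107

Baseline:
  L = 65
  J = -13 + 65 = 52
  R = 46 + 4·65 − 52 = 254
Policy B (J := 159):
  L = 65
  J = 159
  R = 46 + 4·65 − 159 = 147
Change in R: 147 − 254 = -107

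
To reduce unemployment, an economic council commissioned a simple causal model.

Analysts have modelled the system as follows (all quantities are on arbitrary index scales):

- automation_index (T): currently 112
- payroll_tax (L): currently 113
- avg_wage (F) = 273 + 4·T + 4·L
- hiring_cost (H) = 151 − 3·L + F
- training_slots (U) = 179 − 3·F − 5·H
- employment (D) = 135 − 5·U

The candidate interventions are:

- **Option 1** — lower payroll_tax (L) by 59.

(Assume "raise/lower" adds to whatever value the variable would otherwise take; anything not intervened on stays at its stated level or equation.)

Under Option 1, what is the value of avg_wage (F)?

937

Option 1 (L − 59):
  T = 112
  L = 113 − 59 = 54
  F = 273 + 4·112 + 4·54 = 937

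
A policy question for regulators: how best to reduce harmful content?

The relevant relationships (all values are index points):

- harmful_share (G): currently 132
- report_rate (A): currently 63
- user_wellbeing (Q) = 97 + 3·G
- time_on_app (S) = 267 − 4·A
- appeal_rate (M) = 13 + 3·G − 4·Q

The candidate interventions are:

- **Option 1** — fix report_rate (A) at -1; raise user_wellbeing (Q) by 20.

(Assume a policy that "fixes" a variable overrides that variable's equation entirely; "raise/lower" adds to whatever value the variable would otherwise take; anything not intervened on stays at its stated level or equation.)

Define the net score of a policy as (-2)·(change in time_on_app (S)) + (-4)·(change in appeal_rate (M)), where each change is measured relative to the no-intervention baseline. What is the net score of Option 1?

Baseline:
  G = 132
  A = 63
  Q = 97 + 3·132 = 493
  S = 267 − 4·63 = 15
  M = 13 + 3·132 − 4·493 = -1563
Option 1 (A := -1, Q + 20):
  G = 132
  A = -1
  Q = 97 + 3·132 (+20 from intervention) = 513
  S = 267 − 4·(-1) = 271
  M = 13 + 3·132 − 4·513 = -1643
ΔS = 271 − 15 = 256; ΔM = -1643 − (-1563) = -80
Score = (-2)·256 + (-4)·(-80) = -192

-192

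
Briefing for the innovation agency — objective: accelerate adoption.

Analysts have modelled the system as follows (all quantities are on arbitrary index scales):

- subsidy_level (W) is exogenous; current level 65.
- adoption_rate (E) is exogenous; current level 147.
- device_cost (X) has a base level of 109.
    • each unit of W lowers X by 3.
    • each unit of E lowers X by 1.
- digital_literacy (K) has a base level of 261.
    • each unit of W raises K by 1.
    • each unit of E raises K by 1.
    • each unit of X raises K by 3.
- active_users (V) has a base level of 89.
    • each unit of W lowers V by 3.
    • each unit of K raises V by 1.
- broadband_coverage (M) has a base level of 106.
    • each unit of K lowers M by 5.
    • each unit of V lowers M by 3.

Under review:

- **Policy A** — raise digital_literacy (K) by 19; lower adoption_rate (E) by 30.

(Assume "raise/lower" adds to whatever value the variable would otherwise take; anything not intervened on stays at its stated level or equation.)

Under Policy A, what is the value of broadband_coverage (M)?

Policy A (K + 19, E − 30):
  W = 65
  E = 147 − 30 = 117
  X = 109 − 3·65 − 117 = -203
  K = 261 + 65 + 117 + 3·(-203) (+19 from intervention) = -147
  V = 89 − 3·65 + (-147) = -253
  M = 106 − 5·(-147) − 3·(-253) = 1600

1600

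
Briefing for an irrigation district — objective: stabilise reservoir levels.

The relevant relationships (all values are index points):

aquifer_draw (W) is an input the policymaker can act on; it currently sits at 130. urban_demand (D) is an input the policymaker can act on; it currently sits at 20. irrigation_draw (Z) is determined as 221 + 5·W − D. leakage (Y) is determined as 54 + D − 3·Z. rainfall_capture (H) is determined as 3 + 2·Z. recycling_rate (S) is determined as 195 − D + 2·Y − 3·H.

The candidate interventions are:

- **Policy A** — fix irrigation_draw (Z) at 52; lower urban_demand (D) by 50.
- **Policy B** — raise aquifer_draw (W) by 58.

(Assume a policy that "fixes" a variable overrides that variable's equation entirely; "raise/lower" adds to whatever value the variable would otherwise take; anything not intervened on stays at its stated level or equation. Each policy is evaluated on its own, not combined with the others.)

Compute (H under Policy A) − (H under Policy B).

Policy A (Z := 52, D − 50):
  W = 130
  D = 20 − 50 = -30
  Z = 52
  H = 3 + 2·52 = 107
Policy B (W + 58):
  W = 130 + 58 = 188
  D = 20
  Z = 221 + 5·188 − 20 = 1141
  H = 3 + 2·1141 = 2285
H: 107 − 2285 = -2178

-2178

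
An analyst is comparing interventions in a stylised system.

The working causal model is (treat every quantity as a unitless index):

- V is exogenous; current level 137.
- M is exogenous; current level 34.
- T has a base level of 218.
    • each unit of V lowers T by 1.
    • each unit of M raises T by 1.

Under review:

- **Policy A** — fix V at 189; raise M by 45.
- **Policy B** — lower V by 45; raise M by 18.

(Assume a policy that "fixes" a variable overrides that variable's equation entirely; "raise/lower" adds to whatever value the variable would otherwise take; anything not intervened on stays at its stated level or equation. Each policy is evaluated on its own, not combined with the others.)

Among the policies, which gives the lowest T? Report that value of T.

Policy A (V := 189, M + 45):
  V = 189
  M = 34 + 45 = 79
  T = 218 − 189 + 79 = 108
Policy B (V − 45, M + 18):
  V = 137 − 45 = 92
  M = 34 + 18 = 52
  T = 218 − 92 + 52 = 178
Comparing — Policy A: T=108, Policy B: T=178. Lowest is 108 (Policy A).

108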